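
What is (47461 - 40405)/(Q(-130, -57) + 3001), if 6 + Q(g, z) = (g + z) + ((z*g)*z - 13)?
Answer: -7056/419575 ≈ -0.016817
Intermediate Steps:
Q(g, z) = -19 + g + z + g*z² (Q(g, z) = -6 + ((g + z) + ((z*g)*z - 13)) = -6 + ((g + z) + ((g*z)*z - 13)) = -6 + ((g + z) + (g*z² - 13)) = -6 + ((g + z) + (-13 + g*z²)) = -6 + (-13 + g + z + g*z²) = -19 + g + z + g*z²)
(47461 - 40405)/(Q(-130, -57) + 3001) = (47461 - 40405)/((-19 - 130 - 57 - 130*(-57)²) + 3001) = 7056/((-19 - 130 - 57 - 130*3249) + 3001) = 7056/((-19 - 130 - 57 - 422370) + 3001) = 7056/(-422576 + 3001) = 7056/(-419575) = 7056*(-1/419575) = -7056/419575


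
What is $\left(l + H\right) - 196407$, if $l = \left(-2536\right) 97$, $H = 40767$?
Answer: $-401632$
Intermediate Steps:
$l = -245992$
$\left(l + H\right) - 196407 = \left(-245992 + 40767\right) - 196407 = -205225 - 196407 = -401632$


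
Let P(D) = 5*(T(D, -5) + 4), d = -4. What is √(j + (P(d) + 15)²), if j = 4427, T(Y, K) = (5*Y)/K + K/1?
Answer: √5327 ≈ 72.986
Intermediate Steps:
T(Y, K) = K + 5*Y/K (T(Y, K) = 5*Y/K + K*1 = 5*Y/K + K = K + 5*Y/K)
P(D) = -5 - 5*D (P(D) = 5*((-5 + 5*D/(-5)) + 4) = 5*((-5 + 5*D*(-⅕)) + 4) = 5*((-5 - D) + 4) = 5*(-1 - D) = -5 - 5*D)
√(j + (P(d) + 15)²) = √(4427 + ((-5 - 5*(-4)) + 15)²) = √(4427 + ((-5 + 20) + 15)²) = √(4427 + (15 + 15)²) = √(4427 + 30²) = √(4427 + 900) = √5327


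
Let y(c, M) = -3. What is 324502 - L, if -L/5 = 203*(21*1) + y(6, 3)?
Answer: 345802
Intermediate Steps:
L = -21300 (L = -5*(203*(21*1) - 3) = -5*(203*21 - 3) = -5*(4263 - 3) = -5*4260 = -21300)
324502 - L = 324502 - 1*(-21300) = 324502 + 21300 = 345802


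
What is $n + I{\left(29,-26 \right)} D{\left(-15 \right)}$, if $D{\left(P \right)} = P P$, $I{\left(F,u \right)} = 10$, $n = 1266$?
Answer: $3516$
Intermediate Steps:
$D{\left(P \right)} = P^{2}$
$n + I{\left(29,-26 \right)} D{\left(-15 \right)} = 1266 + 10 \left(-15\right)^{2} = 1266 + 10 \cdot 225 = 1266 + 2250 = 3516$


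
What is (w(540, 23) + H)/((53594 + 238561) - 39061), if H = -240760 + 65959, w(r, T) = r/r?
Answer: -87400/126547 ≈ -0.69065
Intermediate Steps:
w(r, T) = 1
H = -174801
(w(540, 23) + H)/((53594 + 238561) - 39061) = (1 - 174801)/((53594 + 238561) - 39061) = -174800/(292155 - 39061) = -174800/253094 = -174800*1/253094 = -87400/126547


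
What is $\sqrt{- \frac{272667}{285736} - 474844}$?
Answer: $\frac{i \sqrt{9692186396688334}}{142868} \approx 689.09 i$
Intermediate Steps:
$\sqrt{- \frac{272667}{285736} - 474844} = \sqrt{- \frac{135680297851}{285736}} = \frac{i \sqrt{9692186396688334}}{142868}$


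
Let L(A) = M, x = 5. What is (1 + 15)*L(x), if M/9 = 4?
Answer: 576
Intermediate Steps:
M = 36 (M = 9*4 = 36)
L(A) = 36
(1 + 15)*L(x) = (1 + 15)*36 = 16*36 = 576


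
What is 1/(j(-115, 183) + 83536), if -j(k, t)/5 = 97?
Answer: 1/83051 ≈ 1.2041e-5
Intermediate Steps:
j(k, t) = -485 (j(k, t) = -5*97 = -485)
1/(j(-115, 183) + 83536) = 1/(-485 + 83536) = 1/83051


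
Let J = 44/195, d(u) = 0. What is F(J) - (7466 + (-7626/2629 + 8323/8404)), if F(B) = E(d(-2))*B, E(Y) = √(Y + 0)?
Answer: -14992042029/2008556 ≈ -7464.1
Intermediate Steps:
J = 44/195 (J = 44*(1/195) = 44/195 ≈ 0.22564)
E(Y) = √Y
F(B) = 0 (F(B) = √0*B = 0*B = 0)
F(J) - (7466 + (-7626/2629 + 8323/8404)) = 0 - (7466 + (-7626/2629 + 8323/8404)) = 0 - (7466 - 3837067/2008556) = 0 - 1*14992042029/2008556 = 0 - 14992042029/2008556 = -14992042029/2008556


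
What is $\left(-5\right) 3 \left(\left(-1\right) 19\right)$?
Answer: $285$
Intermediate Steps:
$\left(-5\right) 3 \left(\left(-1\right) 19\right) = \left(-15\right) \left(-19\right) = 285$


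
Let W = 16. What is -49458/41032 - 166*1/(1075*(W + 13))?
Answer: -774332231/639586300 ≈ -1.2107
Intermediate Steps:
-49458/41032 - 166*1/(1075*(W + 13)) = -49458/41032 - 166*1/(1075*(16 + 13)) = -49458*1/41032 - 166/(29*1075) = -24729/20516 - 166/31175 = -774332231/639586300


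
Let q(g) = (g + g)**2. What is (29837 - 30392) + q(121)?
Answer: 58009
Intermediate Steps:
q(g) = 4*g**2 (q(g) = (2*g)**2 = 4*g**2)
(29837 - 30392) + q(121) = (29837 - 30392) + 4*121**2 = -555 + 4*14641 = -555 + 58564 = 58009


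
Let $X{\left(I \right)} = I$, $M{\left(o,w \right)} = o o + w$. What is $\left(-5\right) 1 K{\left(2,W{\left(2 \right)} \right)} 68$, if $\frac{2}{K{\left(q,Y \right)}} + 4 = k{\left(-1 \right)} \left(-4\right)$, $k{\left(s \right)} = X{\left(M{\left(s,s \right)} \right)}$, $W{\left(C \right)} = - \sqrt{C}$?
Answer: $170$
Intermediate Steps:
$M{\left(o,w \right)} = w + o^{2}$ ($M{\left(o,w \right)} = o^{2} + w = w + o^{2}$)
$k{\left(s \right)} = s + s^{2}$
$K{\left(q,Y \right)} = - \frac{1}{2}$ ($K{\left(q,Y \right)} = \frac{2}{-4 + - (1 - 1) \left(-4\right)} = \frac{2}{-4 + \left(-1\right) 0 \left(-4\right)} = \frac{2}{-4 + 0 \left(-4\right)} = \frac{2}{-4 + 0} = \frac{2}{-4} = 2 \left(- \frac{1}{4}\right) = - \frac{1}{2}$)
$\left(-5\right) 1 K{\left(2,W{\left(2 \right)} \right)} 68 = \left(-5\right) 1 \left(- \frac{1}{2}\right) 68 = \left(-5\right) \left(- \frac{1}{2}\right) 68 = \frac{5}{2} \cdot 68 = 170$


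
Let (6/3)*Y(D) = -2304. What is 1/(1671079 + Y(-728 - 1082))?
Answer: 1/1669927 ≈ 5.9883e-7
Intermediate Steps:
Y(D) = -1152 (Y(D) = (½)*(-2304) = -1152)
1/(1671079 + Y(-728 - 1082)) = 1/(1671079 - 1152) = 1/1669927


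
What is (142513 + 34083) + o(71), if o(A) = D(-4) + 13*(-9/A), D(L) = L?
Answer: 12537915/71 ≈ 1.7659e+5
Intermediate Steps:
o(A) = -4 - 117/A (o(A) = -4 + 13*(-9/A) = -4 - 117/A)
(142513 + 34083) + o(71) = (142513 + 34083) + (-4 - 117/71) = 176596 + (-4 - 117*1/71) = 176596 + (-4 - 117/71) = 176596 - 401/71 = 12537915/71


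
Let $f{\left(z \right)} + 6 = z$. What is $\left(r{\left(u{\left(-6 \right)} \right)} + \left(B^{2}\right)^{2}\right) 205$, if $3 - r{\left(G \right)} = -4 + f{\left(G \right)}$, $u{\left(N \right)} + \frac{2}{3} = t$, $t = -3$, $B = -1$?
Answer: $\frac{10865}{3} \approx 3621.7$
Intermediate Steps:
$u{\left(N \right)} = - \frac{11}{3}$ ($u{\left(N \right)} = - \frac{2}{3} - 3 = - \frac{11}{3}$)
$f{\left(z \right)} = -6 + z$
$r{\left(G \right)} = 13 - G$ ($r{\left(G \right)} = 3 - \left(-4 + \left(-6 + G\right)\right) = 3 - \left(-10 + G\right) = 13 - G$)
$\left(r{\left(u{\left(-6 \right)} \right)} + \left(B^{2}\right)^{2}\right) 205 = \left(\left(13 - - \frac{11}{3}\right) + \left(\left(-1\right)^{2}\right)^{2}\right) 205 = \left(\left(13 + \frac{11}{3}\right) + 1^{2}\right) 205 = \left(\frac{50}{3} + 1\right) 205 = \frac{53}{3} \cdot 205 = \frac{10865}{3}$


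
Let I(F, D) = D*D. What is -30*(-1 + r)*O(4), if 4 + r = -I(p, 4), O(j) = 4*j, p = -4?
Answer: 10080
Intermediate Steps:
I(F, D) = D²
r = -20 (r = -4 - 1*4² = -4 - 1*16 = -4 - 16 = -20)
-30*(-1 + r)*O(4) = -30*(-1 - 20)*4*4 = -(-630)*16 = -30*(-336) = 10080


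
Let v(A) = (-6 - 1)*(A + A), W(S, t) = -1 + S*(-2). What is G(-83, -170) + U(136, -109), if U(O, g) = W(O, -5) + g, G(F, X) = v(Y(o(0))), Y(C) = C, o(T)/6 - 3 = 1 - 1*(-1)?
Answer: -802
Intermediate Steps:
o(T) = 30 (o(T) = 18 + 6*(1 - 1*(-1)) = 18 + 6*(1 + 1) = 18 + 6*2 = 18 + 12 = 30)
W(S, t) = -1 - 2*S
v(A) = -14*A
G(F, X) = -420 (G(F, X) = -14*30 = -420)
U(O, g) = -1 + g - 2*O (U(O, g) = (-1 - 2*O) + g = -1 + g - 2*O)
G(-83, -170) + U(136, -109) = -420 + (-1 - 109 - 2*136) = -420 + (-1 - 109 - 272) = -420 - 382 = -802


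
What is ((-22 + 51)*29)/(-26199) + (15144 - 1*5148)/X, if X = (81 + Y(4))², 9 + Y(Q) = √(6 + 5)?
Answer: 27305888459/14307824079 - 29376*√11/546121 ≈ 1.7301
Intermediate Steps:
Y(Q) = -9 + √11 (Y(Q) = -9 + √(6 + 5) = -9 + √11)
X = (72 + √11)² (X = (81 + (-9 + √11))² = (72 + √11)² ≈ 5672.6)
((-22 + 51)*29)/(-26199) + (15144 - 1*5148)/X = ((-22 + 51)*29)/(-26199) + (15144 - 1*5148)/((72 + √11)²) = (29*29)*(-1/26199) + (15144 - 5148)/(72 + √11)² = 841*(-1/26199) + 9996/(72 + √11)² = -841/26199 + 9996/(72 + √11)²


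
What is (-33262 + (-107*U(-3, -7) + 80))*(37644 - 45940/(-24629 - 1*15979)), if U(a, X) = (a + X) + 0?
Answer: -170449324358/141 ≈ -1.2089e+9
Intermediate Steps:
U(a, X) = X + a (U(a, X) = (X + a) + 0 = X + a)
(-33262 + (-107*U(-3, -7) + 80))*(37644 - 45940/(-24629 - 1*15979)) = (-33262 + (-107*(-7 - 3) + 80))*(37644 - 45940/(-24629 - 1*15979)) = (-33262 + (-107*(-10) + 80))*(37644 - 45940/(-24629 - 15979)) = (-33262 + (1070 + 80))*(37644 - 45940/(-40608)) = (-33262 + 1150)*(37644 - 45940*(-1/40608)) = -32112*(37644 + 11485/10152) = -32112*382173373/10152 = -170449324358/141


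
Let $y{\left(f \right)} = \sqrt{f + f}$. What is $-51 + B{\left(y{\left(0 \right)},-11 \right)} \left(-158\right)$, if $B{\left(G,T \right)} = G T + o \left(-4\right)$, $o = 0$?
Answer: $-51$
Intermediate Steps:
$y{\left(f \right)} = \sqrt{2} \sqrt{f}$ ($y{\left(f \right)} = \sqrt{2 f} = \sqrt{2} \sqrt{f}$)
$B{\left(G,T \right)} = G T$ ($B{\left(G,T \right)} = G T + 0 \left(-4\right) = G T + 0 = G T$)
$-51 + B{\left(y{\left(0 \right)},-11 \right)} \left(-158\right) = -51 + \sqrt{2} \sqrt{0} \left(-11\right) \left(-158\right) = -51 + \sqrt{2} \cdot 0 \left(-11\right) \left(-158\right) = -51 + 0 \left(-11\right) \left(-158\right) = -51 + 0 \left(-158\right) = -51 + 0 = -51$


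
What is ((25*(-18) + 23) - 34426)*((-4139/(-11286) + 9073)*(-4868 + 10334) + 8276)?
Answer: -3251917503222479/1881 ≈ -1.7288e+12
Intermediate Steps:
((25*(-18) + 23) - 34426)*((-4139/(-11286) + 9073)*(-4868 + 10334) + 8276) = ((-450 + 23) - 34426)*((-4139*(-1/11286) + 9073)*5466 + 8276) = (-427 - 34426)*((4139/11286 + 9073)*5466 + 8276) = -34853*((102402017/11286)*5466 + 8276) = -34853*(93288237487/1881 + 8276) = -34853*93303804643/1881 = -3251917503222479/1881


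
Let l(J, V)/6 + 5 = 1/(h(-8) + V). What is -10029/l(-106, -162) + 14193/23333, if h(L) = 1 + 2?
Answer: 12424948077/37146136 ≈ 334.49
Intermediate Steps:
h(L) = 3
l(J, V) = -30 + 6/(3 + V)
-10029/l(-106, -162) + 14193/23333 = -10029*(3 - 162)/(6*(-14 - 5*(-162))) + 14193/23333 = -10029*(-53/(2*(-14 + 810))) + 14193*(1/23333) = -10029/(6*(-1/159)*796) + 14193/23333 = -10029/(-1592/53) + 14193/23333 = -10029*(-53/1592) + 14193/23333 = 531537/1592 + 14193/23333 = 12424948077/37146136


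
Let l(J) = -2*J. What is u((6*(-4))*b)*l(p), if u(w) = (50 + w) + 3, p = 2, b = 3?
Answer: 76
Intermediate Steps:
u(w) = 53 + w
u((6*(-4))*b)*l(p) = (53 + (6*(-4))*3)*(-2*2) = (53 - 24*3)*(-4) = (53 - 72)*(-4) = -19*(-4) = 76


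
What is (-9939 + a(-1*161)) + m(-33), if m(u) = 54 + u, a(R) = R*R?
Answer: 16003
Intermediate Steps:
a(R) = R²
(-9939 + a(-1*161)) + m(-33) = (-9939 + (-1*161)²) + (54 - 33) = (-9939 + (-161)²) + 21 = (-9939 + 25921) + 21 = 15982 + 21 = 16003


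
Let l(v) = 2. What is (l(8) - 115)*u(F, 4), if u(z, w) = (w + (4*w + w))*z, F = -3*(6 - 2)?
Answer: 32544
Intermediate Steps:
F = -12 (F = -3*4 = -12)
u(z, w) = 6*w*z (u(z, w) = (w + 5*w)*z = (6*w)*z = 6*w*z)
(l(8) - 115)*u(F, 4) = (2 - 115)*(6*4*(-12)) = -113*(-288) = 32544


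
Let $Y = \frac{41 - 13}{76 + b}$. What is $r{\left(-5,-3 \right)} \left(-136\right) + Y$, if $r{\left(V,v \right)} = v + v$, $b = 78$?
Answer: $\frac{8978}{11} \approx 816.18$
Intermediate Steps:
$r{\left(V,v \right)} = 2 v$
$Y = \frac{2}{11}$ ($Y = \frac{41 - 13}{76 + 78} = \frac{28}{154} = 28 \cdot \frac{1}{154} = \frac{2}{11} \approx 0.18182$)
$r{\left(-5,-3 \right)} \left(-136\right) + Y = 2 \left(-3\right) \left(-136\right) + \frac{2}{11} = \left(-6\right) \left(-136\right) + \frac{2}{11} = 816 + \frac{2}{11} = \frac{8978}{11}$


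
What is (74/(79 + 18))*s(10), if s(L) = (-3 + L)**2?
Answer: 3626/97 ≈ 37.381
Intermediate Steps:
(74/(79 + 18))*s(10) = (74/(79 + 18))*(-3 + 10)**2 = (74/97)*7**2 = (74*(1/97))*49 = (74/97)*49 = 3626/97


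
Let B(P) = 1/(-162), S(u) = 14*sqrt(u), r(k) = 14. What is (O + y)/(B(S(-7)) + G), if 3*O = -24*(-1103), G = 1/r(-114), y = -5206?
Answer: 2051406/37 ≈ 55443.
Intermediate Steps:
G = 1/14 ≈ 0.071429
B(P) = -1/162
O = 8824 (O = (-24*(-1103))/3 = (1/3)*26472 = 8824)
(O + y)/(B(S(-7)) + G) = (8824 - 5206)/(-1/162 + 1/14) = 3618/(37/567) = 3618*(567/37) = 2051406/37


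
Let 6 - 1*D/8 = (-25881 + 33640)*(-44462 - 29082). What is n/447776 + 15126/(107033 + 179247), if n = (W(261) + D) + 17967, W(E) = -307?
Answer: 40840208595033/4005916040 ≈ 10195.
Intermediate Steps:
D = 4565023216 (D = 48 - 8*(-25881 + 33640)*(-44462 - 29082) = 48 - 62072*(-73544) = 48 - 8*(-570627896) = 48 + 4565023168 = 4565023216)
n = 4565040876 (n = (-307 + 4565023216) + 17967 = 4565022909 + 17967 = 4565040876)
n/447776 + 15126/(107033 + 179247) = 4565040876/447776 + 15126/(107033 + 179247) = 4565040876*(1/447776) + 15126/286280 = 1141260219/111944 + 15126*(1/286280) = 1141260219/111944 + 7563/143140 = 40840208595033/4005916040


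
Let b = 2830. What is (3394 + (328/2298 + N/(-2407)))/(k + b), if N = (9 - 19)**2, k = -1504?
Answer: 4693436095/1833621309 ≈ 2.5597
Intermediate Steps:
N = 100 (N = (-10)**2 = 100)
(3394 + (328/2298 + N/(-2407)))/(k + b) = (3394 + (328/2298 + 100/(-2407)))/(-1504 + 2830) = (3394 + (328*(1/2298) + 100*(-1/2407)))/1326 = (3394 + (164/1149 - 100/2407))*(1/1326) = (3394 + 279848/2765643)*(1/1326) = (9386872190/2765643)*(1/1326) = 4693436095/1833621309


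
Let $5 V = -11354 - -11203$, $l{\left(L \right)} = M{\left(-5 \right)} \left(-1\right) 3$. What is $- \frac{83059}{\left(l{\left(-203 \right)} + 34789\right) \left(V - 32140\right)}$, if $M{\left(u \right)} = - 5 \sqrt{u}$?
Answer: $\frac{14447697755}{194674047934746} - \frac{2076475 i \sqrt{5}}{64891349311582} \approx 7.4215 \cdot 10^{-5} - 7.1553 \cdot 10^{-8} i$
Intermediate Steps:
$l{\left(L \right)} = 15 i \sqrt{5}$ ($l{\left(L \right)} = - 5 \sqrt{-5} \left(-1\right) 3 = - 5 i \sqrt{5} \left(-1\right) 3 = 5 i \sqrt{5} \cdot 3 = 15 i \sqrt{5}$)
$V = - \frac{151}{5}$ ($V = \frac{-11354 - -11203}{5} = \frac{-11354 + 11203}{5} = \frac{1}{5} \left(-151\right) = - \frac{151}{5} \approx -30.2$)
$- \frac{83059}{\left(l{\left(-203 \right)} + 34789\right) \left(V - 32140\right)} = - \frac{83059}{\left(15 i \sqrt{5} + 34789\right) \left(- \frac{151}{5} - 32140\right)} = - \frac{83059}{\left(34789 + 15 i \sqrt{5}\right) \left(- \frac{160851}{5}\right)} = - \frac{83059}{- \frac{5595845439}{5} - 482553 i \sqrt{5}}$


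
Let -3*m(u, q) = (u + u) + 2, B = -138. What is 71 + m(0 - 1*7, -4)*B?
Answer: -481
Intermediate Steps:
m(u, q) = -⅔ - 2*u/3 (m(u, q) = -((u + u) + 2)/3 = -(2*u + 2)/3 = -(2 + 2*u)/3 = -⅔ - 2*u/3)
71 + m(0 - 1*7, -4)*B = 71 + (-⅔ - 2*(0 - 1*7)/3)*(-138) = 71 + (-⅔ - 2*(0 - 7)/3)*(-138) = 71 + (-⅔ - ⅔*(-7))*(-138) = 71 + (-⅔ + 14/3)*(-138) = 71 + 4*(-138) = 71 - 552 = -481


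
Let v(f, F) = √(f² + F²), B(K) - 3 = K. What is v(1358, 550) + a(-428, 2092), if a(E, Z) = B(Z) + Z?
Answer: 4187 + 2*√536666 ≈ 5652.1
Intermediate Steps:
B(K) = 3 + K
v(f, F) = √(F² + f²)
a(E, Z) = 3 + 2*Z (a(E, Z) = (3 + Z) + Z = 3 + 2*Z)
v(1358, 550) + a(-428, 2092) = √(550² + 1358²) + (3 + 2*2092) = √(302500 + 1844164) + (3 + 4184) = √2146664 + 4187 = 2*√536666 + 4187 = 4187 + 2*√536666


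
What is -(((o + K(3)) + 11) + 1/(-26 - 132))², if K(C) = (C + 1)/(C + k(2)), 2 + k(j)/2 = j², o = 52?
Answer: -4942511809/1223236 ≈ -4040.5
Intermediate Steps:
k(j) = -4 + 2*j²
K(C) = (1 + C)/(4 + C) (K(C) = (C + 1)/(C + (-4 + 2*2²)) = (1 + C)/(C + (-4 + 2*4)) = (1 + C)/(C + (-4 + 8)) = (1 + C)/(C + 4) = (1 + C)/(4 + C))
-(((o + K(3)) + 11) + 1/(-26 - 132))² = -(((52 + (1 + 3)/(4 + 3)) + 11) + 1/(-26 - 132))² = -(((52 + 4/7) + 11) + 1/(-158))² = -(((52 + (⅐)*4) + 11) - 1/158)² = -(((52 + 4/7) + 11) - 1/158)² = -((368/7 + 11) - 1/158)² = -(445/7 - 1/158)² = -(70303/1106)² = -1*4942511809/1223236 = -4942511809/1223236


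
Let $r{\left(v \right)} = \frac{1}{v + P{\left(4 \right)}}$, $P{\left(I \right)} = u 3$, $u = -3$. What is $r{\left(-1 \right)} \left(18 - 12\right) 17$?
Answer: $- \frac{51}{5} \approx -10.2$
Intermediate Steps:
$P{\left(I \right)} = -9$ ($P{\left(I \right)} = \left(-3\right) 3 = -9$)
$r{\left(v \right)} = \frac{1}{-9 + v}$ ($r{\left(v \right)} = \frac{1}{v - 9} = \frac{1}{-9 + v}$)
$r{\left(-1 \right)} \left(18 - 12\right) 17 = \frac{\left(18 - 12\right) 17}{-9 - 1} = \frac{6 \cdot 17}{-10} = \left(- \frac{1}{10}\right) 102 = - \frac{51}{5}$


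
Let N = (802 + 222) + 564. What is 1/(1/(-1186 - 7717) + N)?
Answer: 8903/14137963 ≈ 0.00062972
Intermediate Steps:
N = 1588 (N = 1024 + 564 = 1588)
1/(1/(-1186 - 7717) + N) = 1/(1/(-1186 - 7717) + 1588) = 1/(1/(-8903) + 1588) = 1/(-1/8903 + 1588) = 1/(14137963/8903) = 8903/14137963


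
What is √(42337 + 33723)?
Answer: 2*√19015 ≈ 275.79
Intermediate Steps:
√(42337 + 33723) = √76060 = 2*√19015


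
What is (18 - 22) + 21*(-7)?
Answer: -151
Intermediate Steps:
(18 - 22) + 21*(-7) = -4 - 147 = -151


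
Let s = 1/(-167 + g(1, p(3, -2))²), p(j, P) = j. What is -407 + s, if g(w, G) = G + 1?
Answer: -61458/151 ≈ -407.01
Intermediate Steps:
g(w, G) = 1 + G
s = -1/151 (s = 1/(-167 + (1 + 3)²) = 1/(-167 + 4²) = 1/(-167 + 16) = 1/(-151) = -1/151 ≈ -0.0066225)
-407 + s = -407 - 1/151 = -61458/151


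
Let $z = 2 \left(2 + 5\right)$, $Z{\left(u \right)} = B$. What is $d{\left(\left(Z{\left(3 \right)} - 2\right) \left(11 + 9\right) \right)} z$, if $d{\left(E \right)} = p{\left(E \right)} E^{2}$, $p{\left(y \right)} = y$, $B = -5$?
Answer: $-38416000$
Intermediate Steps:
$Z{\left(u \right)} = -5$
$d{\left(E \right)} = E^{3}$ ($d{\left(E \right)} = E E^{2} = E^{3}$)
$z = 14$ ($z = 2 \cdot 7 = 14$)
$d{\left(\left(Z{\left(3 \right)} - 2\right) \left(11 + 9\right) \right)} z = \left(\left(-5 - 2\right) \left(11 + 9\right)\right)^{3} \cdot 14 = \left(\left(-7\right) 20\right)^{3} \cdot 14 = \left(-140\right)^{3} \cdot 14 = \left(-2744000\right) 14 = -38416000$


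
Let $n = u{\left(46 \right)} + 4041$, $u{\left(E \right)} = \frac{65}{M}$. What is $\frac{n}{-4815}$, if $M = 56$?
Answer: $- \frac{226361}{269640} \approx -0.83949$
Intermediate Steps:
$u{\left(E \right)} = \frac{65}{56}$
$n = \frac{226361}{56}$ ($n = \frac{65}{56} + 4041 = \frac{226361}{56} \approx 4042.2$)
$\frac{n}{-4815} = \frac{226361}{56 \left(-4815\right)} = \frac{226361}{56} \left(- \frac{1}{4815}\right) = - \frac{226361}{269640}$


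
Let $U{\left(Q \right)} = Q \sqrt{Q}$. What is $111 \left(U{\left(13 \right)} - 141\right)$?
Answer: $-15651 + 1443 \sqrt{13} \approx -10448.0$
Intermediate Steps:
$U{\left(Q \right)} = Q^{\frac{3}{2}}$
$111 \left(U{\left(13 \right)} - 141\right) = 111 \left(13^{\frac{3}{2}} - 141\right) = 111 \left(13 \sqrt{13} - 141\right) = 111 \left(-141 + 13 \sqrt{13}\right) = -15651 + 1443 \sqrt{13}$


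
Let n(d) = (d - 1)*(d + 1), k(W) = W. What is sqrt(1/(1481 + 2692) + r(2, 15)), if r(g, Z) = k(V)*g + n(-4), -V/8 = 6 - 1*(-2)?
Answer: 2*I*sqrt(491942451)/4173 ≈ 10.63*I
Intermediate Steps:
V = -64 (V = -8*(6 - 1*(-2)) = -8*(6 + 2) = -8*8 = -64)
n(d) = (1 + d)*(-1 + d) (n(d) = (-1 + d)*(1 + d) = (1 + d)*(-1 + d))
r(g, Z) = 15 - 64*g (r(g, Z) = -64*g + (-1 + (-4)**2) = -64*g + (-1 + 16) = -64*g + 15 = 15 - 64*g)
sqrt(1/(1481 + 2692) + r(2, 15)) = sqrt(1/(1481 + 2692) + (15 - 64*2)) = sqrt(1/4173 + (15 - 128)) = sqrt(1/4173 - 113) = sqrt(-471548/4173) = 2*I*sqrt(491942451)/4173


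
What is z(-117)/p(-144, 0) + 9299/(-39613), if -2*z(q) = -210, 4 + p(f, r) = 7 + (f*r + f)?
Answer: -1823508/1861811 ≈ -0.97943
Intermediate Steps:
p(f, r) = 3 + f + f*r (p(f, r) = -4 + (7 + (f*r + f)) = -4 + (7 + (f + f*r)) = -4 + (7 + f + f*r) = 3 + f + f*r)
z(q) = 105 (z(q) = -1/2*(-210) = 105)
z(-117)/p(-144, 0) + 9299/(-39613) = 105/(3 - 144 - 144*0) + 9299/(-39613) = 105/(3 - 144 + 0) + 9299*(-1/39613) = 105/(-141) - 9299/39613 = 105*(-1/141) - 9299/39613 = -35/47 - 9299/39613 = -1823508/1861811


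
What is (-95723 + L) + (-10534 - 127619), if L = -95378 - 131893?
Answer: -461147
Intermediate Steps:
L = -227271
(-95723 + L) + (-10534 - 127619) = (-95723 - 227271) + (-10534 - 127619) = -322994 - 138153 = -461147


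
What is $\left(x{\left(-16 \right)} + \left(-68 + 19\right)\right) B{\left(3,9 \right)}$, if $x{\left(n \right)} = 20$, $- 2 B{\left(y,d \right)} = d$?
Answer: $\frac{261}{2} \approx 130.5$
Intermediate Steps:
$B{\left(y,d \right)} = - \frac{d}{2}$
$\left(x{\left(-16 \right)} + \left(-68 + 19\right)\right) B{\left(3,9 \right)} = \left(20 + \left(-68 + 19\right)\right) \left(\left(- \frac{1}{2}\right) 9\right) = \left(20 - 49\right) \left(- \frac{9}{2}\right) = \left(-29\right) \left(- \frac{9}{2}\right) = \frac{261}{2}$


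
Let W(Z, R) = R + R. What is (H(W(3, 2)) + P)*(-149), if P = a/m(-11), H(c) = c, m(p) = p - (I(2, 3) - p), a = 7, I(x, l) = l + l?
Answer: -2235/4 ≈ -558.75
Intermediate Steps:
I(x, l) = 2*l
W(Z, R) = 2*R
m(p) = -6 + 2*p (m(p) = p - (2*3 - p) = p - (6 - p) = p + (-6 + p) = -6 + 2*p)
P = -1/4 (P = 7/(-6 + 2*(-11)) = 7/(-6 - 22) = 7/(-28) = 7*(-1/28) = -1/4 ≈ -0.25000)
(H(W(3, 2)) + P)*(-149) = (2*2 - 1/4)*(-149) = (4 - 1/4)*(-149) = (15/4)*(-149) = -2235/4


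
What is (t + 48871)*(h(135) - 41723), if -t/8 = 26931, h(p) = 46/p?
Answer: 938254780543/135 ≈ 6.9500e+9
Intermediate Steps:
t = -215448 (t = -8*26931 = -215448)
(t + 48871)*(h(135) - 41723) = (-215448 + 48871)*(46/135 - 41723) = -166577*(46*(1/135) - 41723) = -166577*(46/135 - 41723) = -166577*(-5632559/135) = 938254780543/135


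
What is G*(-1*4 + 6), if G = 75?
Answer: 150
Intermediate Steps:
G*(-1*4 + 6) = 75*(-1*4 + 6) = 75*(-4 + 6) = 75*2 = 150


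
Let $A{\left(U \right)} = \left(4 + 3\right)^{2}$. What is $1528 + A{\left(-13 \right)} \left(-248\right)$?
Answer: $-10624$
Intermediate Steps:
$A{\left(U \right)} = 49$ ($A{\left(U \right)} = 7^{2} = 49$)
$1528 + A{\left(-13 \right)} \left(-248\right) = 1528 + 49 \left(-248\right) = 1528 - 12152 = -10624$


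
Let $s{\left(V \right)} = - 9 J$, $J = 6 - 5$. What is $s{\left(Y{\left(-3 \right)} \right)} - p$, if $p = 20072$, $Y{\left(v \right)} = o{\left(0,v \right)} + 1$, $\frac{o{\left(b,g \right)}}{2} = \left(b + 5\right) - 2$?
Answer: $-20081$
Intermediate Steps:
$J = 1$
$o{\left(b,g \right)} = 6 + 2 b$ ($o{\left(b,g \right)} = 2 \left(\left(b + 5\right) - 2\right) = 2 \left(\left(5 + b\right) - 2\right) = 2 \left(3 + b\right) = 6 + 2 b$)
$Y{\left(v \right)} = 7$ ($Y{\left(v \right)} = \left(6 + 2 \cdot 0\right) + 1 = \left(6 + 0\right) + 1 = 6 + 1 = 7$)
$s{\left(V \right)} = -9$ ($s{\left(V \right)} = \left(-9\right) 1 = -9$)
$s{\left(Y{\left(-3 \right)} \right)} - p = -9 - 20072 = -20081$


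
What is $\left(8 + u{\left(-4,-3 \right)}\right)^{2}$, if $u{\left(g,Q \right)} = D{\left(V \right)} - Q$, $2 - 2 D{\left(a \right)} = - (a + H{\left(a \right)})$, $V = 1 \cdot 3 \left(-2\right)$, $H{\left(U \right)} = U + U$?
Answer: $9$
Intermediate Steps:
$H{\left(U \right)} = 2 U$
$V = -6$ ($V = 3 \left(-2\right) = -6$)
$D{\left(a \right)} = 1 + \frac{3 a}{2}$ ($D{\left(a \right)} = 1 - \frac{\left(-1\right) \left(a + 2 a\right)}{2} = 1 - \frac{\left(-1\right) 3 a}{2} = 1 - \frac{\left(-3\right) a}{2} = 1 + \frac{3 a}{2}$)
$u{\left(g,Q \right)} = -8 - Q$ ($u{\left(g,Q \right)} = \left(1 + \frac{3}{2} \left(-6\right)\right) - Q = \left(1 - 9\right) - Q = -8 - Q$)
$\left(8 + u{\left(-4,-3 \right)}\right)^{2} = \left(8 - 5\right)^{2} = 3^{2} = 9$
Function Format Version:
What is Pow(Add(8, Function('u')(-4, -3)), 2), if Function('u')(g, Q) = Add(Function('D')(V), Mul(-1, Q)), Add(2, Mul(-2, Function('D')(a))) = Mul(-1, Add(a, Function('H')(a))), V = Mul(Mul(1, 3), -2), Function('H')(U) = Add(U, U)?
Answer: 9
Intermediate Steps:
Function('H')(U) = Mul(2, U)
V = -6 (V = Mul(3, -2) = -6)
Function('D')(a) = Add(1, Mul(Rational(3, 2), a)) (Function('D')(a) = Add(1, Mul(Rational(-1, 2), Mul(-1, Add(a, Mul(2, a))))) = Add(1, Mul(Rational(-1, 2), Mul(-1, Mul(3, a)))) = Add(1, Mul(Rational(-1, 2), Mul(-3, a))) = Add(1, Mul(Rational(3, 2), a)))
Function('u')(g, Q) = Add(-8, Mul(-1, Q)) (Function('u')(g, Q) = Add(Add(1, Mul(Rational(3, 2), -6)), Mul(-1, Q)) = Add(Add(1, -9), Mul(-1, Q)) = Add(-8, Mul(-1, Q)))
Pow(Add(8, Function('u')(-4, -3)), 2) = Pow(Add(8, Add(-8, Mul(-1, -3))), 2) = Pow(Add(8, Add(-8, 3)), 2) = Pow(Add(8, -5), 2) = Pow(3, 2) = 9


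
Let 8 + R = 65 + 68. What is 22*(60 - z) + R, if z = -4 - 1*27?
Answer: 2127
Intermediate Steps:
z = -31 (z = -4 - 27 = -31)
R = 125 (R = -8 + (65 + 68) = -8 + 133 = 125)
22*(60 - z) + R = 22*(60 - 1*(-31)) + 125 = 22*(60 + 31) + 125 = 22*91 + 125 = 2002 + 125 = 2127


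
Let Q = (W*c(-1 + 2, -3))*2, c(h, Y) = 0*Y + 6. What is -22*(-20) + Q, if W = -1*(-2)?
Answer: 464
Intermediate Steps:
c(h, Y) = 6 (c(h, Y) = 0 + 6 = 6)
W = 2
Q = 24 (Q = (2*6)*2 = 12*2 = 24)
-22*(-20) + Q = -22*(-20) + 24 = 440 + 24 = 464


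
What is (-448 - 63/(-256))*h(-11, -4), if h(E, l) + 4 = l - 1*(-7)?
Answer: 114625/256 ≈ 447.75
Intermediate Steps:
h(E, l) = 3 + l (h(E, l) = -4 + (l - 1*(-7)) = -4 + (l + 7) = -4 + (7 + l) = 3 + l)
(-448 - 63/(-256))*h(-11, -4) = (-448 - 63/(-256))*(3 - 4) = (-448 - 63*(-1/256))*(-1) = (-448 + 63/256)*(-1) = -114625/256*(-1) = 114625/256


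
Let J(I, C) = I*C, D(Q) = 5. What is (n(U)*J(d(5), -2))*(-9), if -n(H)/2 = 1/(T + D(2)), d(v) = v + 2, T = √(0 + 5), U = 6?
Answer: -63 + 63*√5/5 ≈ -34.826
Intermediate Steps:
T = √5 ≈ 2.2361
d(v) = 2 + v
J(I, C) = C*I
n(H) = -2/(5 + √5) (n(H) = -2/(√5 + 5) = -2/(5 + √5))
(n(U)*J(d(5), -2))*(-9) = ((-½ + √5/10)*(-2*(2 + 5)))*(-9) = ((-½ + √5/10)*(-2*7))*(-9) = ((-½ + √5/10)*(-14))*(-9) = (7 - 7*√5/5)*(-9) = -63 + 63*√5/5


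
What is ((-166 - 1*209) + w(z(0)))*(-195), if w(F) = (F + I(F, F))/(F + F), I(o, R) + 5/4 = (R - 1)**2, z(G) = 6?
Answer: 1162265/16 ≈ 72642.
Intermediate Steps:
I(o, R) = -5/4 + (-1 + R)**2 (I(o, R) = -5/4 + (R - 1)**2 = -5/4 + (-1 + R)**2)
w(F) = (-5/4 + F + (-1 + F)**2)/(2*F) (w(F) = (F + (-5/4 + (-1 + F)**2))/(F + F) = (-5/4 + F + (-1 + F)**2)/((2*F)) = (-5/4 + F + (-1 + F)**2)*(1/(2*F)) = (-5/4 + F + (-1 + F)**2)/(2*F))
((-166 - 1*209) + w(z(0)))*(-195) = ((-166 - 1*209) + (-1/2 + (1/2)*6 - 1/8/6))*(-195) = ((-166 - 209) + (-1/2 + 3 - 1/8*1/6))*(-195) = (-375 + (-1/2 + 3 - 1/48))*(-195) = (-375 + 119/48)*(-195) = -17881/48*(-195) = 1162265/16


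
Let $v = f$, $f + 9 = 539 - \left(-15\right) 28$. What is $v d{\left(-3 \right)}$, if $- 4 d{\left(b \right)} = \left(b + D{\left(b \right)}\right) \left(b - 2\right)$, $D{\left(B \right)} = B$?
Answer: $-7125$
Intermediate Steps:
$f = 950$ ($f = -9 + \left(539 - \left(-15\right) 28\right) = -9 + \left(539 - -420\right) = -9 + \left(539 + 420\right) = -9 + 959 = 950$)
$v = 950$
$d{\left(b \right)} = - \frac{b \left(-2 + b\right)}{2}$ ($d{\left(b \right)} = - \frac{\left(b + b\right) \left(b - 2\right)}{4} = - \frac{2 b \left(-2 + b\right)}{4} = - \frac{b \left(-2 + b\right)}{2}$)
$v d{\left(-3 \right)} = 950 \cdot \frac{1}{2} \left(-3\right) \left(2 - -3\right) = 950 \cdot \frac{1}{2} \left(-3\right) \left(2 + 3\right) = 950 \cdot \frac{1}{2} \left(-3\right) 5 = 950 \left(- \frac{15}{2}\right) = -7125$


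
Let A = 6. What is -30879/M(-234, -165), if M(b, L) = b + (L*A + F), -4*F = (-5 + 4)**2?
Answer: 123516/4897 ≈ 25.223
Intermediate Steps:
F = -1/4 (F = -(-5 + 4)**2/4 = -1/4*(-1)**2 = -1/4*1 = -1/4 ≈ -0.25000)
M(b, L) = -1/4 + b + 6*L (M(b, L) = b + (L*6 - 1/4) = b + (6*L - 1/4) = b + (-1/4 + 6*L) = -1/4 + b + 6*L)
-30879/M(-234, -165) = -30879/(-1/4 - 234 + 6*(-165)) = -30879/(-1/4 - 234 - 990) = -30879/(-4897/4) = -30879*(-4/4897) = 123516/4897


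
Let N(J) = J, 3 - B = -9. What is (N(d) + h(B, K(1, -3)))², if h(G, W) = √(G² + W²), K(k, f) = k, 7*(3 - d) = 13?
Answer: 7169/49 + 16*√145/7 ≈ 173.83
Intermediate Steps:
d = 8/7 (d = 3 - ⅐*13 = 3 - 13/7 = 8/7 ≈ 1.1429)
B = 12 (B = 3 - 1*(-9) = 3 + 9 = 12)
(N(d) + h(B, K(1, -3)))² = (8/7 + √(12² + 1²))² = (8/7 + √(144 + 1))² = (8/7 + √145)²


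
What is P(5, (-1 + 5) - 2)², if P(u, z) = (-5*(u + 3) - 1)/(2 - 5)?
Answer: 1681/9 ≈ 186.78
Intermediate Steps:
P(u, z) = 16/3 + 5*u/3 (P(u, z) = (-5*(3 + u) - 1)/(-3) = ((-15 - 5*u) - 1)*(-⅓) = (-16 - 5*u)*(-⅓) = 16/3 + 5*u/3)
P(5, (-1 + 5) - 2)² = (16/3 + (5/3)*5)² = (16/3 + 25/3)² = (41/3)² = 1681/9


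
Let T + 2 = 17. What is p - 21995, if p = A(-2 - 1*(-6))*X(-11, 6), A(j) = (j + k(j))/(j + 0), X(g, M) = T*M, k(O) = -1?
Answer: -43855/2 ≈ -21928.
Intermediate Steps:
T = 15 (T = -2 + 17 = 15)
X(g, M) = 15*M
A(j) = (-1 + j)/j (A(j) = (j - 1)/(j + 0) = (-1 + j)/j)
p = 135/2 (p = ((-1 + (-2 - 1*(-6)))/(-2 - 1*(-6)))*(15*6) = ((-1 + (-2 + 6))/(-2 + 6))*90 = ((-1 + 4)/4)*90 = ((¼)*3)*90 = (¾)*90 = 135/2 ≈ 67.500)
p - 21995 = 135/2 - 21995 = -43855/2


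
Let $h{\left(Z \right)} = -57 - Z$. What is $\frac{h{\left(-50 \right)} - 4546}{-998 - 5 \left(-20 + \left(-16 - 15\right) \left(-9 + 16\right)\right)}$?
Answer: $- \frac{4553}{187} \approx -24.348$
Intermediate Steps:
$\frac{h{\left(-50 \right)} - 4546}{-998 - 5 \left(-20 + \left(-16 - 15\right) \left(-9 + 16\right)\right)} = \frac{\left(-57 - -50\right) - 4546}{-998 - 5 \left(-20 + \left(-16 - 15\right) \left(-9 + 16\right)\right)} = \frac{\left(-57 + 50\right) - 4546}{-998 - 5 \left(-20 - 217\right)} = \frac{-7 - 4546}{-998 - 5 \left(-20 - 217\right)} = - \frac{4553}{-998 - -1185} = - \frac{4553}{-998 + 1185} = - \frac{4553}{187}$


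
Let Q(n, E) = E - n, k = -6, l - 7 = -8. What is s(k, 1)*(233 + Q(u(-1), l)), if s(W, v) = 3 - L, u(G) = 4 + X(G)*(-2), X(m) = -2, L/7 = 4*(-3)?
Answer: 19488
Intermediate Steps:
l = -1 (l = 7 - 8 = -1)
L = -84 (L = 7*(4*(-3)) = 7*(-12) = -84)
u(G) = 8 (u(G) = 4 - 2*(-2) = 4 + 4 = 8)
s(W, v) = 87 (s(W, v) = 3 - 1*(-84) = 3 + 84 = 87)
s(k, 1)*(233 + Q(u(-1), l)) = 87*(233 + (-1 - 1*8)) = 87*(233 + (-1 - 8)) = 87*(233 - 9) = 87*224 = 19488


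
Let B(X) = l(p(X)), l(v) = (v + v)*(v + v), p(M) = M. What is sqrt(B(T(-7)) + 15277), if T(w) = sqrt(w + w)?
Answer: sqrt(15221) ≈ 123.37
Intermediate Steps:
l(v) = 4*v**2 (l(v) = (2*v)*(2*v) = 4*v**2)
T(w) = sqrt(2)*sqrt(w) (T(w) = sqrt(2*w) = sqrt(2)*sqrt(w))
B(X) = 4*X**2
sqrt(B(T(-7)) + 15277) = sqrt(4*(sqrt(2)*sqrt(-7))**2 + 15277) = sqrt(4*(sqrt(2)*(I*sqrt(7)))**2 + 15277) = sqrt(4*(I*sqrt(14))**2 + 15277) = sqrt(4*(-14) + 15277) = sqrt(-56 + 15277) = sqrt(15221)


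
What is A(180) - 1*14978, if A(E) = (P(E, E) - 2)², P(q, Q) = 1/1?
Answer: -14977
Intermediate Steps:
P(q, Q) = 1
A(E) = 1 (A(E) = (1 - 2)² = (-1)² = 1)
A(180) - 1*14978 = 1 - 1*14978 = 1 - 14978 = -14977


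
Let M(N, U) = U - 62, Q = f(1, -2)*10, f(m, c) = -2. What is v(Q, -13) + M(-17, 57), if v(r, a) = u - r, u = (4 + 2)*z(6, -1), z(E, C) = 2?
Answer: 27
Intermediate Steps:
Q = -20 (Q = -2*10 = -20)
M(N, U) = -62 + U
u = 12 (u = (4 + 2)*2 = 6*2 = 12)
v(r, a) = 12 - r
v(Q, -13) + M(-17, 57) = (12 - 1*(-20)) + (-62 + 57) = (12 + 20) - 5 = 32 - 5 = 27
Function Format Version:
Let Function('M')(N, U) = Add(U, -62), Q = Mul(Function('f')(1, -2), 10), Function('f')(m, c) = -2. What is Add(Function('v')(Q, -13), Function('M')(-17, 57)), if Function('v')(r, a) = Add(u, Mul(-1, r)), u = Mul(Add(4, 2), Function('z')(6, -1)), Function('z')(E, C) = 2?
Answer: 27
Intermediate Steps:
Q = -20 (Q = Mul(-2, 10) = -20)
Function('M')(N, U) = Add(-62, U)
u = 12 (u = Mul(Add(4, 2), 2) = Mul(6, 2) = 12)
Function('v')(r, a) = Add(12, Mul(-1, r))
Add(Function('v')(Q, -13), Function('M')(-17, 57)) = Add(Add(12, Mul(-1, -20)), Add(-62, 57)) = Add(Add(12, 20), -5) = Add(32, -5) = 27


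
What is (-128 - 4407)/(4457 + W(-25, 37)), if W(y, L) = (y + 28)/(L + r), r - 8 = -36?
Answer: -13605/13372 ≈ -1.0174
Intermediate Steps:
r = -28 (r = 8 - 36 = -28)
W(y, L) = (28 + y)/(-28 + L) (W(y, L) = (y + 28)/(L - 28) = (28 + y)/(-28 + L))
(-128 - 4407)/(4457 + W(-25, 37)) = (-128 - 4407)/(4457 + (28 - 25)/(-28 + 37)) = -4535/(4457 + 3/9) = -4535/(4457 + (⅑)*3) = -4535/(4457 + ⅓) = -4535/13372/3 = -4535*3/13372 = -13605/13372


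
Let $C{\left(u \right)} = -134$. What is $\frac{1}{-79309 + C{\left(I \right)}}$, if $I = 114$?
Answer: $- \frac{1}{79443} \approx -1.2588 \cdot 10^{-5}$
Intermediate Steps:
$\frac{1}{-79309 + C{\left(I \right)}} = \frac{1}{-79309 - 134} = \frac{1}{-79443} = - \frac{1}{79443}$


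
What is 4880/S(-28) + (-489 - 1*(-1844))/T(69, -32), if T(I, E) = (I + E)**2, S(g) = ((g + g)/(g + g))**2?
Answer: 6682075/1369 ≈ 4881.0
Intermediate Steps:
S(g) = 1 (S(g) = ((2*g)/((2*g)))**2 = ((2*g)*(1/(2*g)))**2 = 1**2 = 1)
T(I, E) = (E + I)**2
4880/S(-28) + (-489 - 1*(-1844))/T(69, -32) = 4880/1 + (-489 - 1*(-1844))/((-32 + 69)**2) = 4880*1 + (-489 + 1844)/(37**2) = 4880 + 1355/1369 = 6682075/1369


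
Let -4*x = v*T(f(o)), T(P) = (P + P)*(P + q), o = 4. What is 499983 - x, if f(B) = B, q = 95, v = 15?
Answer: 502953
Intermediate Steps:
T(P) = 2*P*(95 + P) (T(P) = (P + P)*(P + 95) = (2*P)*(95 + P) = 2*P*(95 + P))
x = -2970 (x = -15*2*4*(95 + 4)/4 = -15*2*4*99/4 = -15*792/4 = -1/4*11880 = -2970)
499983 - x = 499983 - 1*(-2970) = 499983 + 2970 = 502953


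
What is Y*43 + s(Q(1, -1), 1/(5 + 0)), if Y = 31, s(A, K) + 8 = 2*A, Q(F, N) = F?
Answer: 1327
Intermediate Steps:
s(A, K) = -8 + 2*A
Y*43 + s(Q(1, -1), 1/(5 + 0)) = 31*43 + (-8 + 2*1) = 1333 + (-8 + 2) = 1333 - 6 = 1327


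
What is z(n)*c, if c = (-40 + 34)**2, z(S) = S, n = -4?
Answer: -144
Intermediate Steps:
c = 36 (c = (-6)**2 = 36)
z(n)*c = -4*36 = -144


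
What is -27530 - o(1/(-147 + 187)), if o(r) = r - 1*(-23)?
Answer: -1102121/40 ≈ -27553.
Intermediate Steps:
o(r) = 23 + r (o(r) = r + 23 = 23 + r)
-27530 - o(1/(-147 + 187)) = -27530 - (23 + 1/(-147 + 187)) = -27530 - (23 + 1/40) = -27530 - 1*921/40 = -27530 - 921/40 = -1102121/40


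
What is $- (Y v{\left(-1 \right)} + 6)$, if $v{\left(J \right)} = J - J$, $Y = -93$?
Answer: $-6$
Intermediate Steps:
$v{\left(J \right)} = 0$
$- (Y v{\left(-1 \right)} + 6) = - (\left(-93\right) 0 + 6) = - (0 + 6) = \left(-1\right) 6 = -6$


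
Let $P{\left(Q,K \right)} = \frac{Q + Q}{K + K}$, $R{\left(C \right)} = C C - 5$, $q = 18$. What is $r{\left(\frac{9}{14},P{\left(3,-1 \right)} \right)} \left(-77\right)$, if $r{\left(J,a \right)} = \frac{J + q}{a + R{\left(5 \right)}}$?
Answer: $- \frac{2871}{34} \approx -84.441$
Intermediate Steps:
$R{\left(C \right)} = -5 + C^{2}$ ($R{\left(C \right)} = C^{2} - 5 = -5 + C^{2}$)
$P{\left(Q,K \right)} = \frac{Q}{K}$ ($P{\left(Q,K \right)} = \frac{2 Q}{2 K} = 2 Q \frac{1}{2 K} = \frac{Q}{K}$)
$r{\left(J,a \right)} = \frac{18 + J}{20 + a}$ ($r{\left(J,a \right)} = \frac{J + 18}{a - \left(5 - 5^{2}\right)} = \frac{18 + J}{a + \left(-5 + 25\right)} = \frac{18 + J}{a + 20} = \frac{18 + J}{20 + a}$)
$r{\left(\frac{9}{14},P{\left(3,-1 \right)} \right)} \left(-77\right) = \frac{18 + \frac{9}{14}}{20 + \frac{3}{-1}} \left(-77\right) = \frac{18 + 9 \cdot \frac{1}{14}}{20 + 3 \left(-1\right)} \left(-77\right) = \frac{18 + \frac{9}{14}}{20 - 3} \left(-77\right) = \frac{1}{17} \cdot \frac{261}{14} \left(-77\right) = \frac{261}{238} \left(-77\right) = - \frac{2871}{34}$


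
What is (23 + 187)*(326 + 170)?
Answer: 104160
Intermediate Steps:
(23 + 187)*(326 + 170) = 210*496 = 104160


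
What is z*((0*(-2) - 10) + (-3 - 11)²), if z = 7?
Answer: 1302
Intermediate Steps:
z*((0*(-2) - 10) + (-3 - 11)²) = 7*((0*(-2) - 10) + (-3 - 11)²) = 7*((0 - 10) + (-14)²) = 7*(-10 + 196) = 7*186 = 1302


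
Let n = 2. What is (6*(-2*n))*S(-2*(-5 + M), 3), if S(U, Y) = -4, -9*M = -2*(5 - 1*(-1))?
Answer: 96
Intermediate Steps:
M = 4/3 (M = -(-2)*(5 - 1*(-1))/9 = -(-2)*(5 + 1)/9 = -(-2)*6/9 = -⅑*(-12) = 4/3 ≈ 1.3333)
(6*(-2*n))*S(-2*(-5 + M), 3) = (6*(-2*2))*(-4) = (6*(-4))*(-4) = -24*(-4) = 96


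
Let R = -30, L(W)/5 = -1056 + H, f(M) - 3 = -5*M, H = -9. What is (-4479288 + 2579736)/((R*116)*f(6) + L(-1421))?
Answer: -633184/29545 ≈ -21.431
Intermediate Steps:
f(M) = 3 - 5*M
L(W) = -5325 (L(W) = 5*(-1056 - 9) = 5*(-1065) = -5325)
(-4479288 + 2579736)/((R*116)*f(6) + L(-1421)) = (-4479288 + 2579736)/((-30*116)*(3 - 5*6) - 5325) = -1899552/(-3480*(3 - 30) - 5325) = -1899552/(-3480*(-27) - 5325) = -1899552/(93960 - 5325) = -1899552/88635 = -1899552*1/88635 = -633184/29545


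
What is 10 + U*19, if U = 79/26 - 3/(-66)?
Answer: 9809/143 ≈ 68.594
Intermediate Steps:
U = 441/143 (U = 79*(1/26) - 3*(-1/66) = 79/26 + 1/22 = 441/143 ≈ 3.0839)
10 + U*19 = 10 + (441/143)*19 = 10 + 8379/143 = 9809/143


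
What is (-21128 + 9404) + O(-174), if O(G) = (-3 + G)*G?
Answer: 19074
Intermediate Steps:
O(G) = G*(-3 + G)
(-21128 + 9404) + O(-174) = (-21128 + 9404) - 174*(-3 - 174) = -11724 - 174*(-177) = -11724 + 30798 = 19074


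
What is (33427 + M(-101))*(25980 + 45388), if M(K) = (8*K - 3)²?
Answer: 49325850464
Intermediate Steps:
M(K) = (-3 + 8*K)²
(33427 + M(-101))*(25980 + 45388) = (33427 + (-3 + 8*(-101))²)*(25980 + 45388) = (33427 + (-3 - 808)²)*71368 = (33427 + (-811)²)*71368 = (33427 + 657721)*71368 = 691148*71368 = 49325850464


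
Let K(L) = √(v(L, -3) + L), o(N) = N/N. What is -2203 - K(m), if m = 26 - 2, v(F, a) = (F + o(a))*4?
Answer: -2203 - 2*√31 ≈ -2214.1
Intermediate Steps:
o(N) = 1
v(F, a) = 4 + 4*F (v(F, a) = (F + 1)*4 = (1 + F)*4 = 4 + 4*F)
m = 24
K(L) = √(4 + 5*L) (K(L) = √((4 + 4*L) + L) = √(4 + 5*L))
-2203 - K(m) = -2203 - √(4 + 5*24) = -2203 - √(4 + 120) = -2203 - √124 = -2203 - 2*√31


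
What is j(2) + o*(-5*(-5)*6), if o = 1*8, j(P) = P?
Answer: 1202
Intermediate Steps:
o = 8
j(2) + o*(-5*(-5)*6) = 2 + 8*(-5*(-5)*6) = 2 + 8*(25*6) = 2 + 8*150 = 2 + 1200 = 1202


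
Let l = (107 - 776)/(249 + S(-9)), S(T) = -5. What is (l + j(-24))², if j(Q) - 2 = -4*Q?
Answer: 540237049/59536 ≈ 9074.1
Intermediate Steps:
j(Q) = 2 - 4*Q
l = -669/244 (l = (107 - 776)/(249 - 5) = -669/244 ≈ -2.7418)
(l + j(-24))² = (-669/244 + (2 - 4*(-24)))² = (-669/244 + (2 + 96))² = (-669/244 + 98)² = (23243/244)² = 540237049/59536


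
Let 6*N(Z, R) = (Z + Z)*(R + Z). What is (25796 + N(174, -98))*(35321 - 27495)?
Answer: 236376504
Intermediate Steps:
N(Z, R) = Z*(R + Z)/3 (N(Z, R) = ((Z + Z)*(R + Z))/6 = ((2*Z)*(R + Z))/6 = (2*Z*(R + Z))/6 = Z*(R + Z)/3)
(25796 + N(174, -98))*(35321 - 27495) = (25796 + (⅓)*174*(-98 + 174))*(35321 - 27495) = (25796 + (⅓)*174*76)*7826 = (25796 + 4408)*7826 = 30204*7826 = 236376504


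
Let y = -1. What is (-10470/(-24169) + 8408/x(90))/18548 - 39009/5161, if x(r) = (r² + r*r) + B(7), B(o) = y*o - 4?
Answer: -141549279373600055/18727493517084274 ≈ -7.5584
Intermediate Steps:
B(o) = -4 - o (B(o) = -o - 4 = -4 - o)
x(r) = -11 + 2*r² (x(r) = (r² + r*r) + (-4 - 1*7) = (r² + r²) + (-4 - 7) = 2*r² - 11 = -11 + 2*r²)
(-10470/(-24169) + 8408/x(90))/18548 - 39009/5161 = (-10470/(-24169) + 8408/(-11 + 2*90²))/18548 - 39009/5161 = (-10470*(-1/24169) + 8408/(-11 + 2*8100))*(1/18548) - 39009*1/5161 = (10470/24169 + 8408/(-11 + 16200))*(1/18548) - 39009/5161 = (10470/24169 + 8408/16189)*(1/18548) - 39009/5161 = (372711782/391271941)*(1/18548) - 39009/5161 = 186355891/3628655980834 - 39009/5161 = -141549279373600055/18727493517084274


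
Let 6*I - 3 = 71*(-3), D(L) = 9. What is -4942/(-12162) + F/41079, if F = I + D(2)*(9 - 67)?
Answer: 32706364/83267133 ≈ 0.39279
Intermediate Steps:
I = -35 (I = ½ + (71*(-3))/6 = ½ + (⅙)*(-213) = ½ - 71/2 = -35)
F = -557 (F = -35 + 9*(9 - 67) = -35 + 9*(-58) = -35 - 522 = -557)
-4942/(-12162) + F/41079 = -4942/(-12162) - 557/41079 = -4942*(-1/12162) - 557*1/41079 = 2471/6081 - 557/41079 = 32706364/83267133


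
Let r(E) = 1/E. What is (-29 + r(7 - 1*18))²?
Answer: 102400/121 ≈ 846.28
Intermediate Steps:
(-29 + r(7 - 1*18))² = (-29 + 1/(7 - 1*18))² = (-29 + 1/(7 - 18))² = (-29 + 1/(-11))² = (-29 - 1/11)² = (-320/11)² = 102400/121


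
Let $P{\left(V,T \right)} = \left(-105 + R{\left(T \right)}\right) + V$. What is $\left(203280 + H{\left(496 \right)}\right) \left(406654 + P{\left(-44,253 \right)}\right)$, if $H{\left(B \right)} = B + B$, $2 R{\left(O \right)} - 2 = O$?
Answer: $83063634040$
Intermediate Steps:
$R{\left(O \right)} = 1 + \frac{O}{2}$
$H{\left(B \right)} = 2 B$
$P{\left(V,T \right)} = -104 + V + \frac{T}{2}$ ($P{\left(V,T \right)} = \left(-105 + \left(1 + \frac{T}{2}\right)\right) + V = \left(-104 + \frac{T}{2}\right) + V = -104 + V + \frac{T}{2}$)
$\left(203280 + H{\left(496 \right)}\right) \left(406654 + P{\left(-44,253 \right)}\right) = \left(203280 + 2 \cdot 496\right) \left(406654 - \frac{43}{2}\right) = \left(203280 + 992\right) \left(406654 - \frac{43}{2}\right) = 204272 \left(406654 - \frac{43}{2}\right) = 204272 \cdot \frac{813265}{2} = 83063634040$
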